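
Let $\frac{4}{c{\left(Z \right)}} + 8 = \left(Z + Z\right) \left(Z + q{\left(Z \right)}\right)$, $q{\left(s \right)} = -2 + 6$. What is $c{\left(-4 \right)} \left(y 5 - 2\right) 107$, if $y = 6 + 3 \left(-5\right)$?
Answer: $\frac{5029}{2} \approx 2514.5$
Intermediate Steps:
$q{\left(s \right)} = 4$
$c{\left(Z \right)} = \frac{4}{-8 + 2 Z \left(4 + Z\right)}$ ($c{\left(Z \right)} = \frac{4}{-8 + \left(Z + Z\right) \left(Z + 4\right)} = \frac{4}{-8 + 2 Z \left(4 + Z\right)}$)
$y = -9$ ($y = 6 - 15 = -9$)
$c{\left(-4 \right)} \left(y 5 - 2\right) 107 = \frac{2}{-4 + \left(-4\right)^{2} + 4 \left(-4\right)} \left(\left(-9\right) 5 - 2\right) 107 = \frac{2}{-4 + 16 - 16} \left(-45 - 2\right) 107 = \frac{2}{-4} \left(-47\right) 107 = 2 \left(- \frac{1}{4}\right) \left(-47\right) 107 = \left(- \frac{1}{2}\right) \left(-47\right) 107 = \frac{47}{2} \cdot 107 = \frac{5029}{2}$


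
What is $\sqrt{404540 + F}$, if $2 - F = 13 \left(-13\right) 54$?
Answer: $2 \sqrt{103417} \approx 643.17$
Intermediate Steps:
$F = 9128$ ($F = 2 - 13 \left(-13\right) 54 = 2 - \left(-169\right) 54 = 2 - -9126 = 2 + 9126 = 9128$)
$\sqrt{404540 + F} = \sqrt{404540 + 9128} = \sqrt{413668} = 2 \sqrt{103417}$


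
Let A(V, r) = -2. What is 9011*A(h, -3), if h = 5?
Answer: -18022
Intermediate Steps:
9011*A(h, -3) = 9011*(-2) = -18022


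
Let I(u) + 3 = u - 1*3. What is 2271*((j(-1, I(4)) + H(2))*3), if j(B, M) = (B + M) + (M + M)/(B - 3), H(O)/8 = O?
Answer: 95382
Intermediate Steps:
I(u) = -6 + u (I(u) = -3 + (u - 1*3) = -3 + (u - 3) = -3 + (-3 + u) = -6 + u)
H(O) = 8*O
j(B, M) = B + M + 2*M/(-3 + B) (j(B, M) = (B + M) + (2*M)/(-3 + B) = (B + M) + 2*M/(-3 + B) = B + M + 2*M/(-3 + B))
2271*((j(-1, I(4)) + H(2))*3) = 2271*((((-1)² - (-6 + 4) - 3*(-1) - (-6 + 4))/(-3 - 1) + 8*2)*3) = 2271*(((1 - 1*(-2) + 3 - 1*(-2))/(-4) + 16)*3) = 2271*((-(1 + 2 + 3 + 2)/4 + 16)*3) = 2271*((-¼*8 + 16)*3) = 2271*((-2 + 16)*3) = 2271*(14*3) = 2271*42 = 95382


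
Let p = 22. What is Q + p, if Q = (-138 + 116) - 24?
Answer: -24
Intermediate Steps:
Q = -46 (Q = -22 - 24 = -46)
Q + p = -46 + 22 = -24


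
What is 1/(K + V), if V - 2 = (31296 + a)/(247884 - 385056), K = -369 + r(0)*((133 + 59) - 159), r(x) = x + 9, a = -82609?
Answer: -5964/415249 ≈ -0.014362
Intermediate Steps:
r(x) = 9 + x
K = -72 (K = -369 + (9 + 0)*((133 + 59) - 159) = -369 + 9*(192 - 159) = -369 + 9*33 = -369 + 297 = -72)
V = 14159/5964 (V = 2 + (31296 - 82609)/(247884 - 385056) = 2 - 51313/(-137172) = 2 - 51313*(-1/137172) = 2 + 2231/5964 = 14159/5964 ≈ 2.3741)
1/(K + V) = 1/(-72 + 14159/5964) = 1/(-415249/5964) = -5964/415249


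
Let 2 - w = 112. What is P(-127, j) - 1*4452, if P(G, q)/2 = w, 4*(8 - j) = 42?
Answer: -4672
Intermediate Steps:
j = -5/2 (j = 8 - ¼*42 = 8 - 21/2 = -5/2 ≈ -2.5000)
w = -110 (w = 2 - 1*112 = 2 - 112 = -110)
P(G, q) = -220 (P(G, q) = 2*(-110) = -220)
P(-127, j) - 1*4452 = -220 - 1*4452 = -220 - 4452 = -4672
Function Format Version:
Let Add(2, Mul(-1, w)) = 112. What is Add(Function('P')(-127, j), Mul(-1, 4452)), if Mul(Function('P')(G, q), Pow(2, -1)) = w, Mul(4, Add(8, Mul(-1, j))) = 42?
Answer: -4672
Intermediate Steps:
j = Rational(-5, 2) (j = Add(8, Mul(Rational(-1, 4), 42)) = Add(8, Rational(-21, 2)) = Rational(-5, 2) ≈ -2.5000)
w = -110 (w = Add(2, Mul(-1, 112)) = Add(2, -112) = -110)
Function('P')(G, q) = -220 (Function('P')(G, q) = Mul(2, -110) = -220)
Add(Function('P')(-127, j), Mul(-1, 4452)) = Add(-220, Mul(-1, 4452)) = Add(-220, -4452) = -4672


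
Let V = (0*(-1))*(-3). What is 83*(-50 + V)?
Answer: -4150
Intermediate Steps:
V = 0 (V = 0*(-3) = 0)
83*(-50 + V) = 83*(-50 + 0) = 83*(-50) = -4150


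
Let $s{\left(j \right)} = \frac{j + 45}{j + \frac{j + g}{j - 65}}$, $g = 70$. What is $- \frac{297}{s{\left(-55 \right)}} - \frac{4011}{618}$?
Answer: $- \frac{13544111}{8240} \approx -1643.7$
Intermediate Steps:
$s{\left(j \right)} = \frac{45 + j}{j + \frac{70 + j}{-65 + j}}$ ($s{\left(j \right)} = \frac{j + 45}{j + \frac{j + 70}{j - 65}} = \frac{45 + j}{j + \frac{70 + j}{-65 + j}}$)
$- \frac{297}{s{\left(-55 \right)}} - \frac{4011}{618} = - \frac{297}{\frac{1}{70 + \left(-55\right)^{2} - -3520} \left(-2925 + \left(-55\right)^{2} - -1100\right)} - \frac{4011}{618} = - \frac{297}{\frac{1}{70 + 3025 + 3520} \left(-2925 + 3025 + 1100\right)} - \frac{1337}{206} = - \frac{297}{\frac{1}{6615} \cdot 1200} - \frac{1337}{206} = - \frac{297}{\frac{80}{441}} - \frac{1337}{206} = \left(-297\right) \frac{441}{80} - \frac{1337}{206} = - \frac{130977}{80} - \frac{1337}{206} = - \frac{13544111}{8240}$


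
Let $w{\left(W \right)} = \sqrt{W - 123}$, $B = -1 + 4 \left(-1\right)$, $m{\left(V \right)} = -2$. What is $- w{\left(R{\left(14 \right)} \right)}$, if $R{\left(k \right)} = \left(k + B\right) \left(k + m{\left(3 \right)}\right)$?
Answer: $- i \sqrt{15} \approx - 3.873 i$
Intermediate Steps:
$B = -5$ ($B = -1 - 4 = -5$)
$R{\left(k \right)} = \left(-5 + k\right) \left(-2 + k\right)$ ($R{\left(k \right)} = \left(k - 5\right) \left(k - 2\right) = \left(-5 + k\right) \left(-2 + k\right)$)
$w{\left(W \right)} = \sqrt{-123 + W}$
$- w{\left(R{\left(14 \right)} \right)} = - \sqrt{-123 + \left(10 + 14^{2} - 98\right)} = - \sqrt{-123 + \left(10 + 196 - 98\right)} = - \sqrt{-123 + 108} = - \sqrt{-15} = - i \sqrt{15}$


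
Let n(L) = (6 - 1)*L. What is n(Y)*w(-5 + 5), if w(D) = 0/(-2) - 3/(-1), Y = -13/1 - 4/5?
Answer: -207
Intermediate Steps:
Y = -69/5 (Y = -13*1 - 4*1/5 = -13 - 4/5 = -69/5 ≈ -13.800)
n(L) = 5*L
w(D) = 3 (w(D) = 0*(-1/2) - 3*(-1) = 0 + 3 = 3)
n(Y)*w(-5 + 5) = (5*(-69/5))*3 = -69*3 = -207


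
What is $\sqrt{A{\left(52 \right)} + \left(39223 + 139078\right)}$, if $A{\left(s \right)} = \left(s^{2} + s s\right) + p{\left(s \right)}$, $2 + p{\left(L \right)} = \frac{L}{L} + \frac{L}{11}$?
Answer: $\frac{2 \sqrt{5557310}}{11} \approx 428.62$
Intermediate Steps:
$p{\left(L \right)} = -1 + \frac{L}{11}$ ($p{\left(L \right)} = -2 + \left(\frac{L}{L} + \frac{L}{11}\right) = -2 + \left(1 + L \frac{1}{11}\right) = -2 + \left(1 + \frac{L}{11}\right) = -1 + \frac{L}{11}$)
$A{\left(s \right)} = -1 + 2 s^{2} + \frac{s}{11}$ ($A{\left(s \right)} = \left(s^{2} + s s\right) + \left(-1 + \frac{s}{11}\right) = \left(s^{2} + s^{2}\right) + \left(-1 + \frac{s}{11}\right) = 2 s^{2} + \left(-1 + \frac{s}{11}\right) = -1 + 2 s^{2} + \frac{s}{11}$)
$\sqrt{A{\left(52 \right)} + \left(39223 + 139078\right)} = \sqrt{\left(-1 + 2 \cdot 52^{2} + \frac{1}{11} \cdot 52\right) + \left(39223 + 139078\right)} = \sqrt{\left(-1 + 2 \cdot 2704 + \frac{52}{11}\right) + 178301} = \sqrt{\left(-1 + 5408 + \frac{52}{11}\right) + 178301} = \sqrt{\frac{59529}{11} + 178301} = \sqrt{\frac{2020840}{11}} = \frac{2 \sqrt{5557310}}{11}$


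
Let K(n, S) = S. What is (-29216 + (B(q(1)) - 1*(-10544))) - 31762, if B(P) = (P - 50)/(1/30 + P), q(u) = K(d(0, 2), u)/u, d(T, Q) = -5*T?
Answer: -1564924/31 ≈ -50481.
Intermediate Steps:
q(u) = 1 (q(u) = u/u = 1)
B(P) = (-50 + P)/(1/30 + P)
(-29216 + (B(q(1)) - 1*(-10544))) - 31762 = (-29216 + (30*(-50 + 1)/(1 + 30*1) - 1*(-10544))) - 31762 = (-29216 + (30*(-49)/(1 + 30) + 10544)) - 31762 = (-29216 + (30*(-49)/31 + 10544)) - 31762 = (-29216 + (30*(1/31)*(-49) + 10544)) - 31762 = (-29216 + (-1470/31 + 10544)) - 31762 = (-29216 + 325394/31) - 31762 = -580302/31 - 31762 = -1564924/31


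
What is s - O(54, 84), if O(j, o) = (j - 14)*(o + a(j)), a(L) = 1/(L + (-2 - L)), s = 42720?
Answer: 39380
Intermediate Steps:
a(L) = -1/2 (a(L) = 1/(-2) = -1/2)
O(j, o) = (-14 + j)*(-1/2 + o) (O(j, o) = (j - 14)*(o - 1/2) = (-14 + j)*(-1/2 + o))
s - O(54, 84) = 42720 - (7 - 14*84 - 1/2*54 + 54*84) = 42720 - (7 - 1176 - 27 + 4536) = 42720 - 1*3340 = 42720 - 3340 = 39380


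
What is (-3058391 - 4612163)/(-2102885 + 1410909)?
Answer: 3835277/345988 ≈ 11.085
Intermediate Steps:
(-3058391 - 4612163)/(-2102885 + 1410909) = -7670554/(-691976) = -7670554*(-1/691976) = 3835277/345988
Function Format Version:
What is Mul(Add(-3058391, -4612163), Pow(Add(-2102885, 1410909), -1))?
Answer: Rational(3835277, 345988) ≈ 11.085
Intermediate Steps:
Mul(Add(-3058391, -4612163), Pow(Add(-2102885, 1410909), -1)) = Mul(-7670554, Pow(-691976, -1)) = Mul(-7670554, Rational(-1, 691976)) = Rational(3835277, 345988)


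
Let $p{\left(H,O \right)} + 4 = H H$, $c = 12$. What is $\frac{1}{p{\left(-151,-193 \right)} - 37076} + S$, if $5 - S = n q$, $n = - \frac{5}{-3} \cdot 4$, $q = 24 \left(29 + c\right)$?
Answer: $- \frac{93598846}{14279} \approx -6555.0$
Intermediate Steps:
$q = 984$ ($q = 24 \left(29 + 12\right) = 24 \cdot 41 = 984$)
$n = \frac{20}{3}$ ($n = \left(-5\right) \left(- \frac{1}{3}\right) 4 = \frac{5}{3} \cdot 4 = \frac{20}{3} \approx 6.6667$)
$p{\left(H,O \right)} = -4 + H^{2}$ ($p{\left(H,O \right)} = -4 + H H = -4 + H^{2}$)
$S = -6555$ ($S = 5 - \frac{20}{3} \cdot 984 = 5 - 6560 = -6555$)
$\frac{1}{p{\left(-151,-193 \right)} - 37076} + S = \frac{1}{\left(-4 + \left(-151\right)^{2}\right) - 37076} - 6555 = \frac{1}{\left(-4 + 22801\right) - 37076} - 6555 = \frac{1}{22797 - 37076} - 6555 = \frac{1}{-14279} - 6555 = - \frac{1}{14279} - 6555 = - \frac{93598846}{14279}$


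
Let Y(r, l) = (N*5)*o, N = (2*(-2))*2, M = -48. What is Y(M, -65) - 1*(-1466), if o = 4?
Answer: 1306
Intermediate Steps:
N = -8 (N = -4*2 = -8)
Y(r, l) = -160 (Y(r, l) = -8*5*4 = -40*4 = -160)
Y(M, -65) - 1*(-1466) = -160 - 1*(-1466) = -160 + 1466 = 1306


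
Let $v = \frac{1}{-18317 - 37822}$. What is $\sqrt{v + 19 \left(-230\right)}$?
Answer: $\frac{i \sqrt{13772436648909}}{56139} \approx 66.106 i$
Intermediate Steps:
$v = - \frac{1}{56139}$ ($v = \frac{1}{-56139} = - \frac{1}{56139} \approx -1.7813 \cdot 10^{-5}$)
$\sqrt{v + 19 \left(-230\right)} = \sqrt{- \frac{1}{56139} + 19 \left(-230\right)} = \sqrt{- \frac{1}{56139} - 4370} = \sqrt{- \frac{245327431}{56139}} = \frac{i \sqrt{13772436648909}}{56139}$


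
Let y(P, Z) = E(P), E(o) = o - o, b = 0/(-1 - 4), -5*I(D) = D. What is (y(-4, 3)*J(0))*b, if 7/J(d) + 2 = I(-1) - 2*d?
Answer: 0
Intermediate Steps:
I(D) = -D/5
b = 0 (b = 0/(-5) = 0*(-⅕) = 0)
E(o) = 0
y(P, Z) = 0
J(d) = 7/(-9/5 - 2*d) (J(d) = 7/(-2 + (-⅕*(-1) - 2*d)) = 7/(-2 + (⅕ - 2*d)) = 7/(-9/5 - 2*d))
(y(-4, 3)*J(0))*b = (0*(-35/(9 + 10*0)))*0 = (0*(-35/(9 + 0)))*0 = (0*(-35/9))*0 = 0*0 = 0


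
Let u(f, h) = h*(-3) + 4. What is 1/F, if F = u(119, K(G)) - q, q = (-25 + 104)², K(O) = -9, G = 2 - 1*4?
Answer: -1/6210 ≈ -0.00016103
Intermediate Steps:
G = -2 (G = 2 - 4 = -2)
u(f, h) = 4 - 3*h (u(f, h) = -3*h + 4 = 4 - 3*h)
q = 6241 (q = 79² = 6241)
F = -6210 (F = (4 - 3*(-9)) - 1*6241 = (4 + 27) - 6241 = 31 - 6241 = -6210)
1/F = 1/(-6210) = -1/6210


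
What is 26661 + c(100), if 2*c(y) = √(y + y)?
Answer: 26661 + 5*√2 ≈ 26668.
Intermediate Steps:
c(y) = √2*√y/2 (c(y) = √(y + y)/2 = √(2*y)/2 = (√2*√y)/2 = √2*√y/2)
26661 + c(100) = 26661 + √2*√100/2 = 26661 + (½)*√2*10 = 26661 + 5*√2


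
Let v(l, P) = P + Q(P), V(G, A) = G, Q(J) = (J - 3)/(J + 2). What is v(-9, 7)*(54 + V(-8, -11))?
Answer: 3082/9 ≈ 342.44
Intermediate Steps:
Q(J) = (-3 + J)/(2 + J)
v(l, P) = P + (-3 + P)/(2 + P)
v(-9, 7)*(54 + V(-8, -11)) = ((-3 + 7 + 7*(2 + 7))/(2 + 7))*(54 - 8) = ((-3 + 7 + 7*9)/9)*46 = ((-3 + 7 + 63)/9)*46 = ((⅑)*67)*46 = (67/9)*46 = 3082/9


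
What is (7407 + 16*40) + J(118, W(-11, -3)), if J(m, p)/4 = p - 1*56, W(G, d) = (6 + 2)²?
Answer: 8079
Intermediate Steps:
W(G, d) = 64 (W(G, d) = 8² = 64)
J(m, p) = -224 + 4*p (J(m, p) = 4*(p - 1*56) = 4*(p - 56) = 4*(-56 + p) = -224 + 4*p)
(7407 + 16*40) + J(118, W(-11, -3)) = (7407 + 16*40) + (-224 + 4*64) = (7407 + 640) + (-224 + 256) = 8047 + 32 = 8079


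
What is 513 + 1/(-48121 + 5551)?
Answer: 21838409/42570 ≈ 513.00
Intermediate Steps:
513 + 1/(-48121 + 5551) = 513 + 1/(-42570) = 513 - 1/42570 = 21838409/42570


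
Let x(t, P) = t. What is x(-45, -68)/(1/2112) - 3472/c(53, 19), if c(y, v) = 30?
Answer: -1427336/15 ≈ -95156.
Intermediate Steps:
x(-45, -68)/(1/2112) - 3472/c(53, 19) = -45/(1/2112) - 3472/30 = -45/1/2112 - 3472*1/30 = -45*2112 - 1736/15 = -95040 - 1736/15 = -1427336/15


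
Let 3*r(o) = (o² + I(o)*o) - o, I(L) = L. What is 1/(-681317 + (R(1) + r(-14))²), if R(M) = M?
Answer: -9/5964572 ≈ -1.5089e-6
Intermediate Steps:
r(o) = -o/3 + 2*o²/3 (r(o) = ((o² + o*o) - o)/3 = ((o² + o²) - o)/3 = (2*o² - o)/3 = (-o + 2*o²)/3 = -o/3 + 2*o²/3)
1/(-681317 + (R(1) + r(-14))²) = 1/(-681317 + (1 + (⅓)*(-14)*(-1 + 2*(-14)))²) = 1/(-681317 + (1 + (⅓)*(-14)*(-1 - 28))²) = 1/(-681317 + (1 + (⅓)*(-14)*(-29))²) = 1/(-681317 + (1 + 406/3)²) = 1/(-681317 + (409/3)²) = 1/(-681317 + 167281/9) = 1/(-5964572/9) = -9/5964572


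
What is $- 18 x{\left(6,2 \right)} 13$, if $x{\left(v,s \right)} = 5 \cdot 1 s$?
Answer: $-2340$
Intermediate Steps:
$x{\left(v,s \right)} = 5 s$
$- 18 x{\left(6,2 \right)} 13 = - 18 \cdot 5 \cdot 2 \cdot 13 = \left(-18\right) 10 \cdot 13 = \left(-180\right) 13 = -2340$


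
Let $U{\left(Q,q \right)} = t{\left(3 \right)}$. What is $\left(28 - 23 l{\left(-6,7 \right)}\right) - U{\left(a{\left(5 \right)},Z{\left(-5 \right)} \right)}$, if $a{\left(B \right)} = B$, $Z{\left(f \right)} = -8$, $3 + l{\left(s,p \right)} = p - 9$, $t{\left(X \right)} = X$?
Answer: $140$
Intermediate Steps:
$l{\left(s,p \right)} = -12 + p$ ($l{\left(s,p \right)} = -3 + \left(p - 9\right) = -3 + \left(-9 + p\right) = -12 + p$)
$U{\left(Q,q \right)} = 3$
$\left(28 - 23 l{\left(-6,7 \right)}\right) - U{\left(a{\left(5 \right)},Z{\left(-5 \right)} \right)} = \left(28 - 23 \left(-12 + 7\right)\right) - 3 = \left(28 - -115\right) - 3 = \left(28 + 115\right) - 3 = 143 - 3 = 140$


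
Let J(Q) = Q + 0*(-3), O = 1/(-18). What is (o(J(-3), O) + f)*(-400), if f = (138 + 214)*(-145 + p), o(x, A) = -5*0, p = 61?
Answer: 11827200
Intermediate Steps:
O = -1/18 ≈ -0.055556
J(Q) = Q (J(Q) = Q + 0 = Q)
o(x, A) = 0
f = -29568 (f = (138 + 214)*(-145 + 61) = 352*(-84) = -29568)
(o(J(-3), O) + f)*(-400) = (0 - 29568)*(-400) = -29568*(-400) = 11827200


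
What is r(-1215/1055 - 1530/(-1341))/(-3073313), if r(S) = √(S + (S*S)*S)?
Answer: -I*√10473358506665470/3037695518188673 ≈ -3.369e-8*I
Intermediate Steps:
r(S) = √(S + S³) (r(S) = √(S + S²*S) = √(S + S³))
r(-1215/1055 - 1530/(-1341))/(-3073313) = √((-1215/1055 - 1530/(-1341)) + (-1215/1055 - 1530/(-1341))³)/(-3073313) = √((-1215*1/1055 - 1530*(-1/1341)) + (-1215*1/1055 - 1530*(-1/1341))³)*(-1/3073313) = √((-243/211 + 170/149) + (-243/211 + 170/149)³)*(-1/3073313) = √(-337/31439 + (-337/31439)³)*(-1/3073313) = √(-337/31439 - 38272753/31074644657519)*(-1/3073313) = √(-333132685730/31074644657519)*(-1/3073313) = (I*√10473358506665470/988410721)*(-1/3073313) = -I*√10473358506665470/3037695518188673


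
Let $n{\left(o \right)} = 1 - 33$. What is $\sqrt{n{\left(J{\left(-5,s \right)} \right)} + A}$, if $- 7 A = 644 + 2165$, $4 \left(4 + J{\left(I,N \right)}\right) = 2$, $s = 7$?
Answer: $\frac{3 i \sqrt{2359}}{7} \approx 20.816 i$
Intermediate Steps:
$J{\left(I,N \right)} = - \frac{7}{2}$ ($J{\left(I,N \right)} = -4 + \frac{1}{4} \cdot 2 = -4 + \frac{1}{2} = - \frac{7}{2}$)
$n{\left(o \right)} = -32$
$A = - \frac{2809}{7}$ ($A = - \frac{644 + 2165}{7} = \left(- \frac{1}{7}\right) 2809 = - \frac{2809}{7} \approx -401.29$)
$\sqrt{n{\left(J{\left(-5,s \right)} \right)} + A} = \sqrt{-32 - \frac{2809}{7}} = \sqrt{- \frac{3033}{7}} = \frac{3 i \sqrt{2359}}{7}$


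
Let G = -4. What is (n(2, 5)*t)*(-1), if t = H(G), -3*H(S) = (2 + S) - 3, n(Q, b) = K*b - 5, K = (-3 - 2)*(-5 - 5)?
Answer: -1225/3 ≈ -408.33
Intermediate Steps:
K = 50 (K = -5*(-10) = 50)
n(Q, b) = -5 + 50*b (n(Q, b) = 50*b - 5 = -5 + 50*b)
H(S) = ⅓ - S/3 (H(S) = -((2 + S) - 3)/3 = -(-1 + S)/3 = ⅓ - S/3)
t = 5/3 (t = ⅓ - ⅓*(-4) = ⅓ + 4/3 = 5/3 ≈ 1.6667)
(n(2, 5)*t)*(-1) = ((-5 + 50*5)*(5/3))*(-1) = ((-5 + 250)*(5/3))*(-1) = (245*(5/3))*(-1) = (1225/3)*(-1) = -1225/3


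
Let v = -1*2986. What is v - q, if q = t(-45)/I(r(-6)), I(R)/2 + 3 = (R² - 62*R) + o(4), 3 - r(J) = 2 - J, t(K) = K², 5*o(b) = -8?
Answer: -9875869/3304 ≈ -2989.1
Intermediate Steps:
o(b) = -8/5 (o(b) = (⅕)*(-8) = -8/5)
v = -2986
r(J) = 1 + J (r(J) = 3 - (2 - J) = 3 + (-2 + J) = 1 + J)
I(R) = -46/5 - 124*R + 2*R² (I(R) = -6 + 2*((R² - 62*R) - 8/5) = -6 + 2*(-8/5 + R² - 62*R) = -6 + (-16/5 - 124*R + 2*R²) = -46/5 - 124*R + 2*R²)
q = 10125/3304 (q = (-45)²/(-46/5 - 124*(1 - 6) + 2*(1 - 6)²) = 2025/(-46/5 - 124*(-5) + 2*(-5)²) = 2025/(-46/5 + 620 + 2*25) = 2025/(-46/5 + 620 + 50) = 2025/(3304/5) = 2025*(5/3304) = 10125/3304 ≈ 3.0645)
v - q = -2986 - 1*10125/3304 = -2986 - 10125/3304 = -9875869/3304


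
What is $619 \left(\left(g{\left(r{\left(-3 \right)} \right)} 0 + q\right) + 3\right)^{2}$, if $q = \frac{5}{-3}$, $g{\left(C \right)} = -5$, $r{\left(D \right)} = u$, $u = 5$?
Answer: $\frac{9904}{9} \approx 1100.4$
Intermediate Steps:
$r{\left(D \right)} = 5$
$q = - \frac{5}{3}$ ($q = 5 \left(- \frac{1}{3}\right) = - \frac{5}{3} \approx -1.6667$)
$619 \left(\left(g{\left(r{\left(-3 \right)} \right)} 0 + q\right) + 3\right)^{2} = 619 \left(\left(\left(-5\right) 0 - \frac{5}{3}\right) + 3\right)^{2} = 619 \left(\left(0 - \frac{5}{3}\right) + 3\right)^{2} = 619 \left(- \frac{5}{3} + 3\right)^{2} = 619 \left(\frac{4}{3}\right)^{2} = 619 \cdot \frac{16}{9} = \frac{9904}{9}$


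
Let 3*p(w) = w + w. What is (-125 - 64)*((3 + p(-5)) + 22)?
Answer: -4095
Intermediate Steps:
p(w) = 2*w/3 (p(w) = (w + w)/3 = (2*w)/3 = 2*w/3)
(-125 - 64)*((3 + p(-5)) + 22) = (-125 - 64)*((3 + (⅔)*(-5)) + 22) = -189*((3 - 10/3) + 22) = -189*(-⅓ + 22) = -189*65/3 = -4095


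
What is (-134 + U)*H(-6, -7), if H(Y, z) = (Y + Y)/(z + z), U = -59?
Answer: -1158/7 ≈ -165.43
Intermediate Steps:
H(Y, z) = Y/z (H(Y, z) = (2*Y)/((2*z)) = (2*Y)*(1/(2*z)) = Y/z)
(-134 + U)*H(-6, -7) = (-134 - 59)*(-6/(-7)) = -(-1158)*(-1)/7 = -193*6/7 = -1158/7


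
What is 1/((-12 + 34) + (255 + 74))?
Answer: 1/351 ≈ 0.0028490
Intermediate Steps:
1/((-12 + 34) + (255 + 74)) = 1/(22 + 329) = 1/351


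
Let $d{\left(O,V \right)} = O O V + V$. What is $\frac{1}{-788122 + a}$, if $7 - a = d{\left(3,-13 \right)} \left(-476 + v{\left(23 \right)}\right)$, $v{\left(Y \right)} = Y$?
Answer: $- \frac{1}{847005} \approx -1.1806 \cdot 10^{-6}$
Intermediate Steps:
$d{\left(O,V \right)} = V + V O^{2}$ ($d{\left(O,V \right)} = O^{2} V + V = V O^{2} + V = V + V O^{2}$)
$a = -58883$ ($a = 7 - - 13 \left(1 + 3^{2}\right) \left(-476 + 23\right) = 7 - - 13 \left(1 + 9\right) \left(-453\right) = 7 - \left(-13\right) 10 \left(-453\right) = 7 - \left(-130\right) \left(-453\right) = 7 - 58890 = -58883$)
$\frac{1}{-788122 + a} = \frac{1}{-788122 - 58883} = \frac{1}{-847005} = - \frac{1}{847005}$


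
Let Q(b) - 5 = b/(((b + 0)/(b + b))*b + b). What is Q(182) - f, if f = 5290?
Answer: -15853/3 ≈ -5284.3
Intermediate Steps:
Q(b) = 17/3 (Q(b) = 5 + b/(((b + 0)/(b + b))*b + b) = 5 + b/((b/((2*b)))*b + b) = 5 + b/((b*(1/(2*b)))*b + b) = 5 + b/(b/2 + b) = 5 + b/((3*b/2)) = 5 + b*(2/(3*b)) = 5 + ⅔ = 17/3)
Q(182) - f = 17/3 - 1*5290 = 17/3 - 5290 = -15853/3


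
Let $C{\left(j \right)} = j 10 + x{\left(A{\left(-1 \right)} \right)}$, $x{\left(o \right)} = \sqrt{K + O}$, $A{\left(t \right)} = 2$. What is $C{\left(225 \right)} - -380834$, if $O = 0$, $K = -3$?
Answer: $383084 + i \sqrt{3} \approx 3.8308 \cdot 10^{5} + 1.732 i$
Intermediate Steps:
$x{\left(o \right)} = i \sqrt{3}$ ($x{\left(o \right)} = \sqrt{-3 + 0} = \sqrt{-3} = i \sqrt{3}$)
$C{\left(j \right)} = 10 j + i \sqrt{3}$ ($C{\left(j \right)} = j 10 + i \sqrt{3} = 10 j + i \sqrt{3}$)
$C{\left(225 \right)} - -380834 = \left(10 \cdot 225 + i \sqrt{3}\right) - -380834 = \left(2250 + i \sqrt{3}\right) + 380834 = 383084 + i \sqrt{3}$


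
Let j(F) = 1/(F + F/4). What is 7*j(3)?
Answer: 28/15 ≈ 1.8667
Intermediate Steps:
j(F) = 4/(5*F) (j(F) = 1/(F + F*(¼)) = 1/(F + F/4) = 1/(5*F/4) = 4/(5*F))
7*j(3) = 7*((⅘)/3) = 7*((⅘)*(⅓)) = 7*(4/15) = 28/15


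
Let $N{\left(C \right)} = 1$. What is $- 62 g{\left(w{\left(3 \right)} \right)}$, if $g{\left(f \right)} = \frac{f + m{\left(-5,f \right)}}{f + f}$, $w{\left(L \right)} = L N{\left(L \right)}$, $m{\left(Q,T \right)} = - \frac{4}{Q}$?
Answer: $- \frac{589}{15} \approx -39.267$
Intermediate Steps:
$w{\left(L \right)} = L$ ($w{\left(L \right)} = L 1 = L$)
$g{\left(f \right)} = \frac{\frac{4}{5} + f}{2 f}$ ($g{\left(f \right)} = \frac{f - \frac{4}{-5}}{f + f} = \frac{f - - \frac{4}{5}}{2 f} = \left(f + \frac{4}{5}\right) \frac{1}{2 f} = \left(\frac{4}{5} + f\right) \frac{1}{2 f} = \frac{\frac{4}{5} + f}{2 f}$)
$- 62 g{\left(w{\left(3 \right)} \right)} = - 62 \frac{4 + 5 \cdot 3}{10 \cdot 3} = - 62 \cdot \frac{1}{10} \cdot \frac{1}{3} \left(4 + 15\right) = - 62 \cdot \frac{1}{10} \cdot \frac{1}{3} \cdot 19 = \left(-62\right) \frac{19}{30} = - \frac{589}{15}$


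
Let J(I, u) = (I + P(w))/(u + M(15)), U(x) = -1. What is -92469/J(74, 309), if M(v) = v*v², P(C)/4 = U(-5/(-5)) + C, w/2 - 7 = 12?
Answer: -56775966/37 ≈ -1.5345e+6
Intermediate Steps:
w = 38 (w = 14 + 2*12 = 14 + 24 = 38)
P(C) = -4 + 4*C (P(C) = 4*(-1 + C) = -4 + 4*C)
M(v) = v³
J(I, u) = (148 + I)/(3375 + u) (J(I, u) = (I + (-4 + 4*38))/(u + 15³) = (I + (-4 + 152))/(u + 3375) = (I + 148)/(3375 + u) = (148 + I)/(3375 + u))
-92469/J(74, 309) = -92469*(3375 + 309)/(148 + 74) = -92469/(222/3684) = -92469/((1/3684)*222) = -92469/37/614 = -92469*614/37 = -56775966/37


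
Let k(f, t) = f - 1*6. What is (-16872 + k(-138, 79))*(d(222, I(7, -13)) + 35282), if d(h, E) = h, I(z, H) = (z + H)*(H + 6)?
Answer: -604136064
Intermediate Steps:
k(f, t) = -6 + f (k(f, t) = f - 6 = -6 + f)
I(z, H) = (6 + H)*(H + z) (I(z, H) = (H + z)*(6 + H) = (6 + H)*(H + z))
(-16872 + k(-138, 79))*(d(222, I(7, -13)) + 35282) = (-16872 + (-6 - 138))*(222 + 35282) = (-16872 - 144)*35504 = -17016*35504 = -604136064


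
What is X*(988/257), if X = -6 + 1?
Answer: -4940/257 ≈ -19.222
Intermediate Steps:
X = -5
X*(988/257) = -4940/257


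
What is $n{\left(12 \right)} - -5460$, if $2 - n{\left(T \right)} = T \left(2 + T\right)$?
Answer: $5294$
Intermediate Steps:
$n{\left(T \right)} = 2 - T \left(2 + T\right)$
$n{\left(12 \right)} - -5460 = \left(2 - 12^{2} - 24\right) - -5460 = \left(2 - 144 - 24\right) + 5460 = -166 + 5460 = 5294$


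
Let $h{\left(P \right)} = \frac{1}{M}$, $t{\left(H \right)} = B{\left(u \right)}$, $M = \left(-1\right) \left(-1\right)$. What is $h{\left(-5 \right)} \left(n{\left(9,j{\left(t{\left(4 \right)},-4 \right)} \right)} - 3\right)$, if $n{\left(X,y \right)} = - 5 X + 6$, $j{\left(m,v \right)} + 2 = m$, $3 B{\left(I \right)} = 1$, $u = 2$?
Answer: $-42$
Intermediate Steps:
$B{\left(I \right)} = \frac{1}{3}$ ($B{\left(I \right)} = \frac{1}{3} \cdot 1 = \frac{1}{3}$)
$M = 1$
$t{\left(H \right)} = \frac{1}{3}$
$j{\left(m,v \right)} = -2 + m$
$n{\left(X,y \right)} = 6 - 5 X$
$h{\left(P \right)} = 1$ ($h{\left(P \right)} = 1^{-1} = 1$)
$h{\left(-5 \right)} \left(n{\left(9,j{\left(t{\left(4 \right)},-4 \right)} \right)} - 3\right) = 1 \left(\left(6 - 45\right) - 3\right) = 1 \left(-39 - 3\right) = 1 \left(-42\right) = -42$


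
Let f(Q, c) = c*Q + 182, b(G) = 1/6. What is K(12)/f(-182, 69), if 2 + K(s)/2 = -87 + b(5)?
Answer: 41/2856 ≈ 0.014356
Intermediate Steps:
b(G) = ⅙
K(s) = -533/3 (K(s) = -4 + 2*(-87 + ⅙) = -4 + 2*(-521/6) = -4 - 521/3 = -533/3)
f(Q, c) = 182 + Q*c (f(Q, c) = Q*c + 182 = 182 + Q*c)
K(12)/f(-182, 69) = -533/(3*(182 - 182*69)) = -533/(3*(182 - 12558)) = -533/3/(-12376) = -533/3*(-1/12376) = 41/2856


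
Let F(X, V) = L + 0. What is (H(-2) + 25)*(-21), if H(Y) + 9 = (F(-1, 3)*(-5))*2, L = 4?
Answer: 504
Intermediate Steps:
F(X, V) = 4 (F(X, V) = 4 + 0 = 4)
H(Y) = -49 (H(Y) = -9 + (4*(-5))*2 = -9 - 20*2 = -9 - 40 = -49)
(H(-2) + 25)*(-21) = (-49 + 25)*(-21) = -24*(-21) = 504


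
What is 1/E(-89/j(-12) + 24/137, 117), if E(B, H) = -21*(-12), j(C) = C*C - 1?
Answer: 1/252 ≈ 0.0039683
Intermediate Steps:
j(C) = -1 + C**2 (j(C) = C**2 - 1 = -1 + C**2)
E(B, H) = 252
1/E(-89/j(-12) + 24/137, 117) = 1/252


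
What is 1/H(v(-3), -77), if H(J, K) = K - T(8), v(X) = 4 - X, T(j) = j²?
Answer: -1/141 ≈ -0.0070922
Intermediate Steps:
H(J, K) = -64 + K (H(J, K) = K - 1*8² = K - 1*64 = K - 64 = -64 + K)
1/H(v(-3), -77) = 1/(-64 - 77) = 1/(-141) = -1/141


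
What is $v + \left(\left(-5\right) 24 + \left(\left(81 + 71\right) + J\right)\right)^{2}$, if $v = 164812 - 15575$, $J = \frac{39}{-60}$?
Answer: $\frac{60087929}{400} \approx 1.5022 \cdot 10^{5}$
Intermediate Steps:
$J = - \frac{13}{20}$ ($J = 39 \left(- \frac{1}{60}\right) = - \frac{13}{20} \approx -0.65$)
$v = 149237$
$v + \left(\left(-5\right) 24 + \left(\left(81 + 71\right) + J\right)\right)^{2} = 149237 + \left(\left(-5\right) 24 + \left(\left(81 + 71\right) - \frac{13}{20}\right)\right)^{2} = 149237 + \left(-120 + \left(152 - \frac{13}{20}\right)\right)^{2} = 149237 + \left(-120 + \frac{3027}{20}\right)^{2} = 149237 + \left(\frac{627}{20}\right)^{2} = 149237 + \frac{393129}{400} = \frac{60087929}{400}$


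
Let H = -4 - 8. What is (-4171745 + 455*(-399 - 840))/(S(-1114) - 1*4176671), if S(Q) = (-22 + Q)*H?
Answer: 4735490/4163039 ≈ 1.1375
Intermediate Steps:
H = -12
S(Q) = 264 - 12*Q (S(Q) = (-22 + Q)*(-12) = 264 - 12*Q)
(-4171745 + 455*(-399 - 840))/(S(-1114) - 1*4176671) = (-4171745 + 455*(-399 - 840))/((264 - 12*(-1114)) - 1*4176671) = (-4171745 + 455*(-1239))/((264 + 13368) - 4176671) = (-4171745 - 563745)/(13632 - 4176671) = -4735490/(-4163039) = -4735490*(-1/4163039) = 4735490/4163039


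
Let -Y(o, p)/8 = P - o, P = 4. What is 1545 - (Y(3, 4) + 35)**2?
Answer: 816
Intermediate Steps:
Y(o, p) = -32 + 8*o (Y(o, p) = -8*(4 - o) = -32 + 8*o)
1545 - (Y(3, 4) + 35)**2 = 1545 - ((-32 + 8*3) + 35)**2 = 1545 - ((-32 + 24) + 35)**2 = 1545 - (-8 + 35)**2 = 1545 - 1*27**2 = 1545 - 1*729 = 1545 - 729 = 816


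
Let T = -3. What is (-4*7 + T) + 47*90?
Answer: 4199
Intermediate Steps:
(-4*7 + T) + 47*90 = (-4*7 - 3) + 47*90 = (-28 - 3) + 4230 = -31 + 4230 = 4199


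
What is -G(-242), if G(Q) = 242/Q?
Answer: 1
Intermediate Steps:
-G(-242) = -242/(-242) = -242*(-1)/242 = -1*(-1) = 1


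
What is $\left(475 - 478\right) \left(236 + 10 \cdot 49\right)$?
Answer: $-2178$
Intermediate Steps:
$\left(475 - 478\right) \left(236 + 10 \cdot 49\right) = - 3 \left(236 + 490\right) = \left(-3\right) 726 = -2178$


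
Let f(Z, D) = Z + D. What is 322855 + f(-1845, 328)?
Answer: 321338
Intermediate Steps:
f(Z, D) = D + Z
322855 + f(-1845, 328) = 322855 + (328 - 1845) = 322855 - 1517 = 321338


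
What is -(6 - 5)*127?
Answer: -127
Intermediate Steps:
-(6 - 5)*127 = -1*1*127 = -1*127 = -127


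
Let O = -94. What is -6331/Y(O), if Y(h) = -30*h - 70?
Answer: -6331/2750 ≈ -2.3022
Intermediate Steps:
Y(h) = -70 - 30*h
-6331/Y(O) = -6331/(-70 - 30*(-94)) = -6331/(-70 + 2820) = -6331/2750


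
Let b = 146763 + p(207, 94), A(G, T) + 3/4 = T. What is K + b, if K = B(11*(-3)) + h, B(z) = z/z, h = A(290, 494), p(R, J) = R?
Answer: 589857/4 ≈ 1.4746e+5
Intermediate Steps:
A(G, T) = -3/4 + T
h = 1973/4 (h = -3/4 + 494 = 1973/4 ≈ 493.25)
b = 146970 (b = 146763 + 207 = 146970)
B(z) = 1
K = 1977/4 (K = 1 + 1973/4 = 1977/4 ≈ 494.25)
K + b = 1977/4 + 146970 = 589857/4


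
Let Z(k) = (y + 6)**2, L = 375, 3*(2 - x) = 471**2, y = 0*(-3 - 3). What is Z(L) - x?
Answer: 73981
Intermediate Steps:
y = 0 (y = 0*(-6) = 0)
x = -73945 (x = 2 - 1/3*471**2 = 2 - 1/3*221841 = 2 - 73947 = -73945)
Z(k) = 36 (Z(k) = (0 + 6)**2 = 6**2 = 36)
Z(L) - x = 36 - 1*(-73945) = 36 + 73945 = 73981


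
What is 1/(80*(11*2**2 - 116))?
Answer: -1/5760 ≈ -0.00017361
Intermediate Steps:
1/(80*(11*2**2 - 116)) = 1/(80*(11*4 - 116)) = 1/(80*(44 - 116)) = 1/(80*(-72)) = 1/(-5760) = -1/5760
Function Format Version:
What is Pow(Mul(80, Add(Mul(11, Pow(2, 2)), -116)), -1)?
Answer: Rational(-1, 5760) ≈ -0.00017361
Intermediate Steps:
Pow(Mul(80, Add(Mul(11, Pow(2, 2)), -116)), -1) = Pow(Mul(80, Add(Mul(11, 4), -116)), -1) = Pow(Mul(80, Add(44, -116)), -1) = Pow(Mul(80, -72), -1) = Pow(-5760, -1) = Rational(-1, 5760)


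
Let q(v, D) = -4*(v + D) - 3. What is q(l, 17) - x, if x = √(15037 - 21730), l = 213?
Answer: -923 - I*√6693 ≈ -923.0 - 81.811*I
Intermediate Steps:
q(v, D) = -3 - 4*D - 4*v (q(v, D) = -4*(D + v) - 3 = (-4*D - 4*v) - 3 = -3 - 4*D - 4*v)
x = I*√6693 (x = √(-6693) = I*√6693 ≈ 81.811*I)
q(l, 17) - x = (-3 - 4*17 - 4*213) - I*√6693 = (-3 - 68 - 852) - I*√6693 = -923 - I*√6693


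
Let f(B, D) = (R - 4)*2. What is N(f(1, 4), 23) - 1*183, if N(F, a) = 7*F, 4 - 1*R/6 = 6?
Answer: -407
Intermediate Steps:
R = -12 (R = 24 - 6*6 = 24 - 36 = -12)
f(B, D) = -32 (f(B, D) = (-12 - 4)*2 = -16*2 = -32)
N(f(1, 4), 23) - 1*183 = 7*(-32) - 1*183 = -224 - 183 = -407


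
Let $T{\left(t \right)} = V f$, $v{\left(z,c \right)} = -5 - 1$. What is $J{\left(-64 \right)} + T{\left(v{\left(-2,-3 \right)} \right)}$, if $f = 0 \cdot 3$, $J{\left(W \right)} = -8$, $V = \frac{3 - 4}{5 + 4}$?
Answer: $-8$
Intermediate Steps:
$V = - \frac{1}{9} \approx -0.11111$
$v{\left(z,c \right)} = -6$ ($v{\left(z,c \right)} = -5 - 1 = -6$)
$f = 0$
$T{\left(t \right)} = 0$ ($T{\left(t \right)} = \left(- \frac{1}{9}\right) 0 = 0$)
$J{\left(-64 \right)} + T{\left(v{\left(-2,-3 \right)} \right)} = -8 + 0 = -8$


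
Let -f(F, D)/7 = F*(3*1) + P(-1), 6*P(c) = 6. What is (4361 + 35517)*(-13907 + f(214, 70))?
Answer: -734074224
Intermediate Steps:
P(c) = 1 (P(c) = (⅙)*6 = 1)
f(F, D) = -7 - 21*F (f(F, D) = -7*(F*(3*1) + 1) = -7*(F*3 + 1) = -7*(3*F + 1) = -7*(1 + 3*F) = -7 - 21*F)
(4361 + 35517)*(-13907 + f(214, 70)) = (4361 + 35517)*(-13907 + (-7 - 21*214)) = 39878*(-13907 + (-7 - 4494)) = 39878*(-13907 - 4501) = 39878*(-18408) = -734074224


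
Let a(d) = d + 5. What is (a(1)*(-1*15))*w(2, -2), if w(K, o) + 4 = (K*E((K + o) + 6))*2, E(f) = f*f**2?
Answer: -77400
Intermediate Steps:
E(f) = f**3
w(K, o) = -4 + 2*K*(6 + K + o)**3 (w(K, o) = -4 + (K*((K + o) + 6)**3)*2 = -4 + (K*(6 + K + o)**3)*2 = -4 + 2*K*(6 + K + o)**3)
a(d) = 5 + d
(a(1)*(-1*15))*w(2, -2) = ((5 + 1)*(-1*15))*(-4 + 2*2*(6 + 2 - 2)**3) = (6*(-15))*(-4 + 2*2*6**3) = -90*(-4 + 2*2*216) = -90*(-4 + 864) = -90*860 = -77400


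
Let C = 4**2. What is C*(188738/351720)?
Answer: 377476/43965 ≈ 8.5858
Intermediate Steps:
C = 16
C*(188738/351720) = 16*(188738/351720) = 16*(188738*(1/351720)) = 16*(94369/175860) = 377476/43965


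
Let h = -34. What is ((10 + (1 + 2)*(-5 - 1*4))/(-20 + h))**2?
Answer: 289/2916 ≈ 0.099108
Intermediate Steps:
((10 + (1 + 2)*(-5 - 1*4))/(-20 + h))**2 = ((10 + (1 + 2)*(-5 - 1*4))/(-20 - 34))**2 = ((10 + 3*(-5 - 4))/(-54))**2 = ((10 + 3*(-9))*(-1/54))**2 = ((10 - 27)*(-1/54))**2 = (-17*(-1/54))**2 = (17/54)**2 = 289/2916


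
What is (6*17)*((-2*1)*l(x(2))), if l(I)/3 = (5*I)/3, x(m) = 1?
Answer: -1020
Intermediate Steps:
l(I) = 5*I (l(I) = 3*((5*I)/3) = 3*((5*I)*(1/3)) = 3*(5*I/3) = 5*I)
(6*17)*((-2*1)*l(x(2))) = (6*17)*((-2*1)*(5*1)) = 102*(-2*5) = 102*(-10) = -1020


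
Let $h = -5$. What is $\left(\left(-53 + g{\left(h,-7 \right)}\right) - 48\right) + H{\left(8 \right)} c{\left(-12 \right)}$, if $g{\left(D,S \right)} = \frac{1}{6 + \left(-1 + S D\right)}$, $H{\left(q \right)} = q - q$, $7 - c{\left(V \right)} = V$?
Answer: $- \frac{4039}{40} \approx -100.97$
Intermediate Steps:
$c{\left(V \right)} = 7 - V$
$H{\left(q \right)} = 0$
$g{\left(D,S \right)} = \frac{1}{5 + D S}$ ($g{\left(D,S \right)} = \frac{1}{6 + \left(-1 + D S\right)} = \frac{1}{5 + D S}$)
$\left(\left(-53 + g{\left(h,-7 \right)}\right) - 48\right) + H{\left(8 \right)} c{\left(-12 \right)} = \left(\left(-53 + \frac{1}{5 - -35}\right) - 48\right) + 0 \left(7 - -12\right) = \left(\left(-53 + \frac{1}{5 + 35}\right) - 48\right) + 0 \left(7 + 12\right) = \left(\left(-53 + \frac{1}{40}\right) - 48\right) + 0 \cdot 19 = \left(\left(-53 + \frac{1}{40}\right) - 48\right) + 0 = \left(- \frac{2119}{40} - 48\right) + 0 = - \frac{4039}{40} + 0 = - \frac{4039}{40}$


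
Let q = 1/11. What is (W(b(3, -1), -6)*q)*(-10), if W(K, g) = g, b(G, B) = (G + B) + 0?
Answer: 60/11 ≈ 5.4545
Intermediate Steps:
b(G, B) = B + G (b(G, B) = (B + G) + 0 = B + G)
q = 1/11 ≈ 0.090909
(W(b(3, -1), -6)*q)*(-10) = -6*1/11*(-10) = -6/11*(-10) = 60/11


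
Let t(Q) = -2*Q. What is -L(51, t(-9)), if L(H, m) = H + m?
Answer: -69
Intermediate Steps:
-L(51, t(-9)) = -(51 - 2*(-9)) = -(51 + 18) = -1*69 = -69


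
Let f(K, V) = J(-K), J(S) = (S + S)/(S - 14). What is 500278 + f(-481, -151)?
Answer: 233630788/467 ≈ 5.0028e+5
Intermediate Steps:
J(S) = 2*S/(-14 + S) (J(S) = (2*S)/(-14 + S) = 2*S/(-14 + S))
f(K, V) = -2*K/(-14 - K) (f(K, V) = 2*(-K)/(-14 - K) = -2*K/(-14 - K))
500278 + f(-481, -151) = 500278 + 2*(-481)/(14 - 481) = 500278 + 2*(-481)/(-467) = 500278 + 2*(-481)*(-1/467) = 500278 + 962/467 = 233630788/467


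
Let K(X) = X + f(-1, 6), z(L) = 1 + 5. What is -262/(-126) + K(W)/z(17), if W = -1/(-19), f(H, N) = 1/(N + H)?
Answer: 12697/5985 ≈ 2.1215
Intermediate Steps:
f(H, N) = 1/(H + N)
z(L) = 6
W = 1/19 (W = -1*(-1/19) = 1/19 ≈ 0.052632)
K(X) = ⅕ + X (K(X) = X + 1/(-1 + 6) = X + 1/5 = X + ⅕ = ⅕ + X)
-262/(-126) + K(W)/z(17) = -262/(-126) + (⅕ + 1/19)/6 = -262*(-1/126) + (24/95)*(⅙) = 131/63 + 4/95 = 12697/5985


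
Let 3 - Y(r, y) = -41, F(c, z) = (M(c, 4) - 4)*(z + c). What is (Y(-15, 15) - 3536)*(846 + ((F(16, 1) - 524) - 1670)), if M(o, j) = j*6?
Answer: 3519936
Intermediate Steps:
M(o, j) = 6*j
F(c, z) = 20*c + 20*z (F(c, z) = (6*4 - 4)*(z + c) = (24 - 4)*(c + z) = 20*(c + z) = 20*c + 20*z)
Y(r, y) = 44 (Y(r, y) = 3 - 1*(-41) = 3 + 41 = 44)
(Y(-15, 15) - 3536)*(846 + ((F(16, 1) - 524) - 1670)) = (44 - 3536)*(846 + (((20*16 + 20*1) - 524) - 1670)) = -3492*(846 + (((320 + 20) - 524) - 1670)) = -3492*(846 + ((340 - 524) - 1670)) = -3492*(846 + (-184 - 1670)) = -3492*(846 - 1854) = -3492*(-1008) = 3519936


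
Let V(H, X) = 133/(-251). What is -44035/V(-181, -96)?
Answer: 11052785/133 ≈ 83104.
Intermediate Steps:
V(H, X) = -133/251 (V(H, X) = 133*(-1/251) = -133/251)
-44035/V(-181, -96) = -44035/(-133/251) = -44035*(-251/133) = 11052785/133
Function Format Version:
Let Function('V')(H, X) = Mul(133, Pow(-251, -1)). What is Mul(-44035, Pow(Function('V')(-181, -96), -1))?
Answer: Rational(11052785, 133) ≈ 83104.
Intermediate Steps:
Function('V')(H, X) = Rational(-133, 251) (Function('V')(H, X) = Mul(133, Rational(-1, 251)) = Rational(-133, 251))
Mul(-44035, Pow(Function('V')(-181, -96), -1)) = Mul(-44035, Pow(Rational(-133, 251), -1)) = Mul(-44035, Rational(-251, 133)) = Rational(11052785, 133)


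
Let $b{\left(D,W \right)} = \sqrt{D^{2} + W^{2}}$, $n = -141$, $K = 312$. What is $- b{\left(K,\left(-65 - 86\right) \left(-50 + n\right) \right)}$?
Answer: $- 25 \sqrt{1331041} \approx -28843.0$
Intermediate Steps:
$- b{\left(K,\left(-65 - 86\right) \left(-50 + n\right) \right)} = - \sqrt{312^{2} + \left(\left(-65 - 86\right) \left(-50 - 141\right)\right)^{2}} = - \sqrt{97344 + \left(\left(-151\right) \left(-191\right)\right)^{2}} = - \sqrt{97344 + 28841^{2}} = - \sqrt{97344 + 831803281} = - \sqrt{831900625} = - 25 \sqrt{1331041}$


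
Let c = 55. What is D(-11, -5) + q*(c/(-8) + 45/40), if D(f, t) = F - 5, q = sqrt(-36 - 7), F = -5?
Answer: -10 - 23*I*sqrt(43)/4 ≈ -10.0 - 37.705*I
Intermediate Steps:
q = I*sqrt(43) (q = sqrt(-43) = I*sqrt(43) ≈ 6.5574*I)
D(f, t) = -10 (D(f, t) = -5 - 5 = -10)
D(-11, -5) + q*(c/(-8) + 45/40) = -10 + (I*sqrt(43))*(55/(-8) + 45/40) = -10 + (I*sqrt(43))*(55*(-1/8) + 45*(1/40)) = -10 + (I*sqrt(43))*(-55/8 + 9/8) = -10 + (I*sqrt(43))*(-23/4) = -10 - 23*I*sqrt(43)/4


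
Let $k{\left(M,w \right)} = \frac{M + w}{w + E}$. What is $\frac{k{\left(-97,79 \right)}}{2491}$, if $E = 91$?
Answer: $- \frac{9}{211735} \approx -4.2506 \cdot 10^{-5}$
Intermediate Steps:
$k{\left(M,w \right)} = \frac{M + w}{91 + w}$ ($k{\left(M,w \right)} = \frac{M + w}{w + 91} = \frac{M + w}{91 + w}$)
$\frac{k{\left(-97,79 \right)}}{2491} = \frac{\frac{1}{91 + 79} \left(-97 + 79\right)}{2491} = \frac{1}{170} \left(-18\right) \frac{1}{2491} = \left(- \frac{9}{85}\right) \frac{1}{2491} = - \frac{9}{211735}$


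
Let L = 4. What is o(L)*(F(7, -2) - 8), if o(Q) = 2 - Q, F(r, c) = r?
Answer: 2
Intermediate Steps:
o(L)*(F(7, -2) - 8) = (2 - 1*4)*(7 - 8) = (2 - 4)*(-1) = -2*(-1) = 2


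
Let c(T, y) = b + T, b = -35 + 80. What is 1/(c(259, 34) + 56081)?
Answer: 1/56385 ≈ 1.7735e-5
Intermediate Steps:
b = 45
c(T, y) = 45 + T
1/(c(259, 34) + 56081) = 1/((45 + 259) + 56081) = 1/(304 + 56081) = 1/56385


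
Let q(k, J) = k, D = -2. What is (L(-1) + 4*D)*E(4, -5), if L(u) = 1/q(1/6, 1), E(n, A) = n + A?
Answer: 2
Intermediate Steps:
E(n, A) = A + n
L(u) = 6 (L(u) = 1/(1/6) = 6)
(L(-1) + 4*D)*E(4, -5) = (6 + 4*(-2))*(-5 + 4) = (6 - 8)*(-1) = -2*(-1) = 2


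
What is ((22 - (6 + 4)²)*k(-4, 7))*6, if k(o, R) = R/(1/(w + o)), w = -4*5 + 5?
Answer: 62244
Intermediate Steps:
w = -15 (w = -20 + 5 = -15)
k(o, R) = R*(-15 + o) (k(o, R) = R/(1/(-15 + o)) = R*(-15 + o))
((22 - (6 + 4)²)*k(-4, 7))*6 = ((22 - (6 + 4)²)*(7*(-15 - 4)))*6 = ((22 - 1*10²)*(7*(-19)))*6 = ((22 - 1*100)*(-133))*6 = ((22 - 100)*(-133))*6 = -78*(-133)*6 = 10374*6 = 62244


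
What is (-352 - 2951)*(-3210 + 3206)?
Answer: 13212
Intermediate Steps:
(-352 - 2951)*(-3210 + 3206) = -3303*(-4) = 13212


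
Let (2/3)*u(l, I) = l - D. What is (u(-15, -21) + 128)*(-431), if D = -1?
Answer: -46117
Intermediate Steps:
u(l, I) = 3/2 + 3*l/2 (u(l, I) = 3*(l - 1*(-1))/2 = 3*(l + 1)/2 = 3*(1 + l)/2 = 3/2 + 3*l/2)
(u(-15, -21) + 128)*(-431) = ((3/2 + (3/2)*(-15)) + 128)*(-431) = ((3/2 - 45/2) + 128)*(-431) = (-21 + 128)*(-431) = 107*(-431) = -46117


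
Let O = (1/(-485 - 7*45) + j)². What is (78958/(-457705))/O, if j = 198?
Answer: -10106624000/2296785952862741 ≈ -4.4003e-6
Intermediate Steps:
O = 25090243201/640000 (O = (1/(-485 - 7*45) + 198)² = (1/(-485 - 315) + 198)² = (1/(-800) + 198)² = (-1/800 + 198)² = (158399/800)² = 25090243201/640000 ≈ 39204.)
(78958/(-457705))/O = (78958/(-457705))/(25090243201/640000) = (78958*(-1/457705))*(640000/25090243201) = -78958/457705*640000/25090243201 = -10106624000/2296785952862741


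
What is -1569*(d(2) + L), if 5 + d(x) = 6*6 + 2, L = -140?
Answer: 167883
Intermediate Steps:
d(x) = 33 (d(x) = -5 + (6*6 + 2) = -5 + (36 + 2) = -5 + 38 = 33)
-1569*(d(2) + L) = -1569*(33 - 140) = -1569*(-107) = 167883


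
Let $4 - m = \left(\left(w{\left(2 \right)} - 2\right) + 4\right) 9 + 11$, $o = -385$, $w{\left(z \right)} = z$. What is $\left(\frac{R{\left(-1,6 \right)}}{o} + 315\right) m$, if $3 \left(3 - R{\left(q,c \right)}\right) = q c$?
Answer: $- \frac{1042922}{77} \approx -13544.0$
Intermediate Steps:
$R{\left(q,c \right)} = 3 - \frac{c q}{3}$ ($R{\left(q,c \right)} = 3 - \frac{q c}{3} = 3 - \frac{c q}{3}$)
$m = -43$ ($m = 4 - \left(\left(\left(2 - 2\right) + 4\right) 9 + 11\right) = 4 - \left(\left(0 + 4\right) 9 + 11\right) = 4 - \left(4 \cdot 9 + 11\right) = 4 - \left(36 + 11\right) = 4 - 47 = -43$)
$\left(\frac{R{\left(-1,6 \right)}}{o} + 315\right) m = \left(\frac{3 - 2 \left(-1\right)}{-385} + 315\right) \left(-43\right) = \left(\left(3 + 2\right) \left(- \frac{1}{385}\right) + 315\right) \left(-43\right) = \left(5 \left(- \frac{1}{385}\right) + 315\right) \left(-43\right) = \left(- \frac{1}{77} + 315\right) \left(-43\right) = \frac{24254}{77} \left(-43\right) = - \frac{1042922}{77}$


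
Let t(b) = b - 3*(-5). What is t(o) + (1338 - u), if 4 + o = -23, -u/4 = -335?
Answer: -14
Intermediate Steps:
u = 1340 (u = -4*(-335) = 1340)
o = -27 (o = -4 - 23 = -27)
t(b) = 15 + b (t(b) = b + 15 = 15 + b)
t(o) + (1338 - u) = (15 - 27) + (1338 - 1*1340) = -12 + (1338 - 1340) = -12 - 2 = -14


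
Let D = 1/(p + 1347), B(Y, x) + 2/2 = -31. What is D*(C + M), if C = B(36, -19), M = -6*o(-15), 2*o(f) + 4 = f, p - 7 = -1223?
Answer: 25/131 ≈ 0.19084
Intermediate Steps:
p = -1216 (p = 7 - 1223 = -1216)
o(f) = -2 + f/2
B(Y, x) = -32 (B(Y, x) = -1 - 31 = -32)
D = 1/131 (D = 1/(-1216 + 1347) = 1/131 ≈ 0.0076336)
M = 57 (M = -6*(-2 + (½)*(-15)) = -6*(-2 - 15/2) = -6*(-19/2) = 57)
C = -32
D*(C + M) = (-32 + 57)/131 = (1/131)*25 = 25/131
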